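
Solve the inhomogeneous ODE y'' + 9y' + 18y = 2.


Characteristic roots of r² + 9r + 18 = 0 are -6, -3.
y_h = C₁e^(-6x) + C₂e^(-3x).
Constant forcing; try y_p = A. Then 18A = 2 ⇒ A = 1/9.
General solution: y = C₁e^(-6x) + C₂e^(-3x) + 1/9.


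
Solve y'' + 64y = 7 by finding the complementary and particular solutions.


Homogeneous part: r² + 64 = 0 ⇒ r = ±8i, so y_h = C₁cos(8x) + C₂sin(8x).
Try constant y_p = A; plug in: 64A = 7 ⇒ A = 7/64.
General solution: y = C₁cos(8x) + C₂sin(8x) + 7/64.


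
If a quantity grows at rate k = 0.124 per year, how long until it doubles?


Exponential growth: P(t) = P₀ e^(0.124t). Set P(t)/P₀ = 2: e^(0.124t) = 2.
Solve: t = ln(2)/0.124 ≈ 5.59 years.


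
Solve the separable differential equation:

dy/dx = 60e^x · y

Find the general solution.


Separate variables: dy/y = 60e^x dx.
Integrate: ln|y| = 60e^x + C₀.
Exponentiate: y = Ce^(60e^x).


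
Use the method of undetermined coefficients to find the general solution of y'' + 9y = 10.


Homogeneous part: r² + 9 = 0 ⇒ r = ±3i, so y_h = C₁cos(3x) + C₂sin(3x).
Try constant y_p = A; plug in: 9A = 10 ⇒ A = 10/9.
General solution: y = C₁cos(3x) + C₂sin(3x) + 10/9.


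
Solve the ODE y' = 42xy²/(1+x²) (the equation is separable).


Separate: dy/y² = 42x/(1+x²) dx.
Integrate LHS: ∫ dy/y² = -1/y.
Integrate RHS via u = 1+x²: 21ln(1+x²) + C.
Result: -1/y = 21ln(1+x²) + C.


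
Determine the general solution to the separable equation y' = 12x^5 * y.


Separate variables: dy/y = 12x^5 dx.
Integrate: ln|y| = 2x^6 + C₀.
Exponentiate: y = Ce^(2x^6).


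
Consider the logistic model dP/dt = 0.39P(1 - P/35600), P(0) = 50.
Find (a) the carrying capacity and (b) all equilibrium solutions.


Logistic ODE dP/dt = 0.39P(1 - P/35600) has equilibria where dP/dt = 0, i.e. P = 0 or P = 35600.
The coefficient (1 - P/K) = 0 when P = K, identifying K = 35600 as the carrying capacity.
(a) K = 35600; (b) equilibria P = 0 and P = 35600.


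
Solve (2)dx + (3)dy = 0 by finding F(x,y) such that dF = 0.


Check exactness: ∂M/∂y = 0 and ∂N/∂x = 0; equal, so the equation is exact.
Integrate M with respect to x (treating y as constant): ∫M dx = 2x + h(y).
Differentiate w.r.t. y and set equal to N: the x-dependent terms already match, leaving h'(y) = 3. Integrate: h(y) = 3y.
So F(x,y) = 2x + 3y.
General solution: 2x + 3y = C.


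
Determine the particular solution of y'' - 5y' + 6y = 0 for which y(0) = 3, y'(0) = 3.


Characteristic roots of r² - 5r + 6 = 0 are 3, 2.
General solution y = c₁ e^(3x) + c₂ e^(2x).
Apply y(0) = 3: c₁ + c₂ = 3. Apply y'(0) = 3: 3 c₁ + 2 c₂ = 3.
Solve: c₁ = -3, c₂ = 6.
Particular solution: y = -3e^(3x) + 6e^(2x).


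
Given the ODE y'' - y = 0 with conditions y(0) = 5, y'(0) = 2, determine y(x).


Characteristic roots of r² - 1 = 0 are -1, 1.
General solution y = c₁ e^(-x) + c₂ e^(x).
Apply y(0) = 5: c₁ + c₂ = 5. Apply y'(0) = 2: -1 c₁ + 1 c₂ = 2.
Solve: c₁ = 3/2, c₂ = 7/2.
Particular solution: y = (3/2)e^(-x) + (7/2)e^(x).


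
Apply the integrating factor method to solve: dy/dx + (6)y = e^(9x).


P(x) = 6 ⇒ μ = e^(6x).
(μ y)' = e^(15x) ⇒ μ y = e^(15x)/15 + C.
Divide by μ: y = (1/15)e^(9x) + Ce^(-6x).


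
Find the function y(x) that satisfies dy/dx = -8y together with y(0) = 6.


General solution of y' = -8y is y = Ce^(-8x).
Apply y(0) = 6: C = 6.
Particular solution: y = 6e^(-8x).


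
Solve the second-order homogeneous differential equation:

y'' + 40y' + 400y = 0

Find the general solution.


Characteristic equation: r² + 40r + 400 = 0, i.e. (r + 20)² = 0.
Repeated root r = -20; include an x factor for the second linearly independent solution.
General solution: y = (C₁ + C₂x)e^(-20x).


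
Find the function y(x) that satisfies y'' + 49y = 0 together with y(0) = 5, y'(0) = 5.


Characteristic roots of r² + 49 = 0 are ±7i, so y = C₁cos(7x) + C₂sin(7x).
Apply y(0) = 5: C₁ = 5. Differentiate and apply y'(0) = 5: 7·C₂ = 5, so C₂ = 5/7.
Particular solution: y = 5cos(7x) + (5/7)sin(7x).


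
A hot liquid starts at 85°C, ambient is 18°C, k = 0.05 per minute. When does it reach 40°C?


From T(t) = T_a + (T₀ - T_a)e^(-kt), set T(t) = 40:
(40 - 18) / (85 - 18) = e^(-0.05t), so t = -ln(0.328)/0.05 ≈ 22.3 minutes.


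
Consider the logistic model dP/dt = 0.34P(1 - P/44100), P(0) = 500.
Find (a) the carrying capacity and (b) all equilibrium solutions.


Logistic ODE dP/dt = 0.34P(1 - P/44100) has equilibria where dP/dt = 0, i.e. P = 0 or P = 44100.
The coefficient (1 - P/K) = 0 when P = K, identifying K = 44100 as the carrying capacity.
(a) K = 44100; (b) equilibria P = 0 and P = 44100.


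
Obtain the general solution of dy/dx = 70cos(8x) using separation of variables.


g(y) = 1, so integrate directly: y = ∫ 70cos(8x) dx = (35/4)sin(8x) + C.


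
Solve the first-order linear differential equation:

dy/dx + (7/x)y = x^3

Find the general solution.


P(x) = 7/x ⇒ μ = x^7.
(x^7 y)' = x^10 ⇒ x^7 y = x^11/(11) + C.
Solve for y: y = (1/11)x^4 + C/x^7.


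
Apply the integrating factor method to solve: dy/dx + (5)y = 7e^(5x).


P(x) = 5 ⇒ μ = e^(5x).
(μ y)' = 7e^(10x) ⇒ μ y = (7/10)e^(10x) + C.
Divide by μ: y = (7/10)e^(5x) + Ce^(-5x).


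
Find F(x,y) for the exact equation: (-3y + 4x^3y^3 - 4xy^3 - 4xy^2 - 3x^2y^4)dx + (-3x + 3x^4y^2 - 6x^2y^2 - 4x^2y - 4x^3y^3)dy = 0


Check exactness: ∂M/∂y = -3 + 12x^3y^2 - 12xy^2 - 8xy - 12x^2y^3 and ∂N/∂x = -3 + 12x^3y^2 - 12xy^2 - 8xy - 12x^2y^3; equal, so the equation is exact.
Integrate M with respect to x (treating y as constant): ∫M dx = -3xy + x^4y^3 - 2x^2y^3 - 2x^2y^2 - x^3y^4 + h(y).
Differentiate w.r.t. y and set equal to N: all terms match, so h'(y) = 0 and h is a constant absorbed into C.
General solution: -3xy + x^4y^3 - 2x^2y^3 - 2x^2y^2 - x^3y^4 = C.


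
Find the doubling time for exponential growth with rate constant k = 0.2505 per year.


Exponential growth: P(t) = P₀ e^(0.2505t). Set P(t)/P₀ = 2: e^(0.2505t) = 2.
Solve: t = ln(2)/0.2505 ≈ 2.77 years.


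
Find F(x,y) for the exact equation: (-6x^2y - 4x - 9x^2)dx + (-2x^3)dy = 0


Check exactness: ∂M/∂y = -6x^2 and ∂N/∂x = -6x^2; equal, so the equation is exact.
Integrate M with respect to x (treating y as constant): ∫M dx = -2x^3y - 2x^2 - 3x^3 + h(y).
Differentiate w.r.t. y and set equal to N: all terms match, so h'(y) = 0 and h is a constant absorbed into C.
General solution: -2x^3y - 2x^2 - 3x^3 = C.


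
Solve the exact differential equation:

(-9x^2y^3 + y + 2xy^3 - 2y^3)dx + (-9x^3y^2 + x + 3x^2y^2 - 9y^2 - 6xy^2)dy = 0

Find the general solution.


Check exactness: ∂M/∂y = -27x^2y^2 + 1 + 6xy^2 - 6y^2 and ∂N/∂x = -27x^2y^2 + 1 + 6xy^2 - 6y^2; equal, so the equation is exact.
Integrate M with respect to x (treating y as constant): ∫M dx = -3x^3y^3 + xy + x^2y^3 - 2xy^3 + h(y).
Differentiate w.r.t. y and set equal to N: the x-dependent terms already match, leaving h'(y) = -9y^2. Integrate: h(y) = -3y^3.
So F(x,y) = -3x^3y^3 + xy + x^2y^3 - 3y^3 - 2xy^3.
General solution: -3x^3y^3 + xy + x^2y^3 - 3y^3 - 2xy^3 = C.


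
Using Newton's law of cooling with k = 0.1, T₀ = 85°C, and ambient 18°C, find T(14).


Newton's law: dT/dt = -k(T - T_a) has solution T(t) = T_a + (T₀ - T_a)e^(-kt).
Plug in T_a = 18, T₀ = 85, k = 0.1, t = 14: T(14) = 18 + (67)e^(-1.40) ≈ 34.5°C.


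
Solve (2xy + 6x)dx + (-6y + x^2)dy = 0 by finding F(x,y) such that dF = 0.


Check exactness: ∂M/∂y = 2x and ∂N/∂x = 2x; equal, so the equation is exact.
Integrate M with respect to x (treating y as constant): ∫M dx = x^2y + 3x^2 + h(y).
Differentiate w.r.t. y and set equal to N: the x-dependent terms already match, leaving h'(y) = -6y. Integrate: h(y) = -3y^2.
So F(x,y) = -3y^2 + x^2y + 3x^2.
General solution: -3y^2 + x^2y + 3x^2 = C.


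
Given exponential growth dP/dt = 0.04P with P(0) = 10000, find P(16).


The ODE dP/dt = 0.04P has solution P(t) = P(0)e^(0.04t).
Substitute P(0) = 10000 and t = 16: P(16) = 10000 e^(0.64) ≈ 18965.


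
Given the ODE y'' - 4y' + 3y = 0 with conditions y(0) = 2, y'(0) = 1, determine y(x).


Characteristic roots of r² - 4r + 3 = 0 are 1, 3.
General solution y = c₁ e^(x) + c₂ e^(3x).
Apply y(0) = 2: c₁ + c₂ = 2. Apply y'(0) = 1: 1 c₁ + 3 c₂ = 1.
Solve: c₁ = 5/2, c₂ = -1/2.
Particular solution: y = (5/2)e^(x) - (1/2)e^(3x).


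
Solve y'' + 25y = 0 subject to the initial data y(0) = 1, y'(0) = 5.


Characteristic roots of r² + 25 = 0 are ±5i, so y = C₁cos(5x) + C₂sin(5x).
Apply y(0) = 1: C₁ = 1. Differentiate and apply y'(0) = 5: 5·C₂ = 5, so C₂ = 1.
Particular solution: y = cos(5x) + sin(5x).


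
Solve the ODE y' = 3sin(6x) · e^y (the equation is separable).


Separate: e^(-y) dy = 3sin(6x) dx.
Integrate: -e^(-y) = -(1/2)cos(6x) + C₀.
Rearrange: e^(-y) = (1/2)cos(6x) + C.


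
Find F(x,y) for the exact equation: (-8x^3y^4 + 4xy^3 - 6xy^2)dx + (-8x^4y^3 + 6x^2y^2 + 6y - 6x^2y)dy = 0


Check exactness: ∂M/∂y = -32x^3y^3 + 12xy^2 - 12xy and ∂N/∂x = -32x^3y^3 + 12xy^2 - 12xy; equal, so the equation is exact.
Integrate M with respect to x (treating y as constant): ∫M dx = -2x^4y^4 + 2x^2y^3 - 3x^2y^2 + h(y).
Differentiate w.r.t. y and set equal to N: the x-dependent terms already match, leaving h'(y) = 6y. Integrate: h(y) = 3y^2.
So F(x,y) = -2x^4y^4 + 2x^2y^3 + 3y^2 - 3x^2y^2.
General solution: -2x^4y^4 + 2x^2y^3 + 3y^2 - 3x^2y^2 = C.


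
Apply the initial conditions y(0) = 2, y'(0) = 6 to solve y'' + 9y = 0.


Characteristic roots of r² + 9 = 0 are ±3i, so y = C₁cos(3x) + C₂sin(3x).
Apply y(0) = 2: C₁ = 2. Differentiate and apply y'(0) = 6: 3·C₂ = 6, so C₂ = 2.
Particular solution: y = 2cos(3x) + 2sin(3x).


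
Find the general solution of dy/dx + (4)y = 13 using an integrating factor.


P(x) = 4, Q(x) = 13; integrating factor μ = e^(4x).
(μ y)' = 13e^(4x) ⇒ μ y = (13/4)e^(4x) + C.
Divide by μ: y = 13/4 + Ce^(-4x).


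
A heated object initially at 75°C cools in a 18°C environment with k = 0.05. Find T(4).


Newton's law: dT/dt = -k(T - T_a) has solution T(t) = T_a + (T₀ - T_a)e^(-kt).
Plug in T_a = 18, T₀ = 75, k = 0.05, t = 4: T(4) = 18 + (57)e^(-0.20) ≈ 64.7°C.


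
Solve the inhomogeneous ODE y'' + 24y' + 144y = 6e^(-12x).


Characteristic polynomial (r + 12)² = 0; repeated root r = -12.
y_h = (C₁ + C₂x)e^(-12x). Forcing matches the repeated root (resonance), so try y_p = Ax² e^(-12x).
Substitute and solve for A: 2A = 6, so A = 3.
General solution: y = (C₁ + C₂x + 3x²)e^(-12x).


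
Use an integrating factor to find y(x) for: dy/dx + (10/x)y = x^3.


P(x) = 10/x ⇒ μ = x^10.
(x^10 y)' = x^10·x^3 = x^13.
Integrate: x^10 y = x^14/(14) + C.
Solve for y: y = (1/14)x^4 + C/x^10.


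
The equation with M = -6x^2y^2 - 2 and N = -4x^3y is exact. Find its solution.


Check exactness: ∂M/∂y = -12x^2y and ∂N/∂x = -12x^2y; equal, so the equation is exact.
Integrate M with respect to x (treating y as constant): ∫M dx = -2x^3y^2 - 2x + h(y).
Differentiate w.r.t. y and set equal to N: all terms match, so h'(y) = 0 and h is a constant absorbed into C.
General solution: -2x^3y^2 - 2x = C.


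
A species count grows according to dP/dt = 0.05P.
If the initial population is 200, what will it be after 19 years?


The ODE dP/dt = 0.05P has solution P(t) = P(0)e^(0.05t).
Substitute P(0) = 200 and t = 19: P(19) = 200 e^(0.95) ≈ 517.


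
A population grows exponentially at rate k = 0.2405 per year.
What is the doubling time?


Exponential growth: P(t) = P₀ e^(0.2405t). Set P(t)/P₀ = 2: e^(0.2405t) = 2.
Solve: t = ln(2)/0.2405 ≈ 2.88 years.


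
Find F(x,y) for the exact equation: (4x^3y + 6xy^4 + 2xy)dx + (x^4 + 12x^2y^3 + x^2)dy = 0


Check exactness: ∂M/∂y = 4x^3 + 24xy^3 + 2x and ∂N/∂x = 4x^3 + 24xy^3 + 2x; equal, so the equation is exact.
Integrate M with respect to x (treating y as constant): ∫M dx = x^4y + 3x^2y^4 + x^2y + h(y).
Differentiate w.r.t. y and set equal to N: all terms match, so h'(y) = 0 and h is a constant absorbed into C.
General solution: x^4y + 3x^2y^4 + x^2y = C.


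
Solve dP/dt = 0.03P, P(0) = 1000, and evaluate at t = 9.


The ODE dP/dt = 0.03P has solution P(t) = P(0)e^(0.03t).
Substitute P(0) = 1000 and t = 9: P(9) = 1000 e^(0.27) ≈ 1310.


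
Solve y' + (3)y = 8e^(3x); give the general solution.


P(x) = 3 ⇒ μ = e^(3x).
(μ y)' = 8e^(6x) ⇒ μ y = (8/6)e^(6x) + C.
Divide by μ: y = (4/3)e^(3x) + Ce^(-3x).


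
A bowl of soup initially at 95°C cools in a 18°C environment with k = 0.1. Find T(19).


Newton's law: dT/dt = -k(T - T_a) has solution T(t) = T_a + (T₀ - T_a)e^(-kt).
Plug in T_a = 18, T₀ = 95, k = 0.1, t = 19: T(19) = 18 + (77)e^(-1.90) ≈ 29.5°C.


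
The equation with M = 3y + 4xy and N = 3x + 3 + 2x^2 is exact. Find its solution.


Check exactness: ∂M/∂y = 3 + 4x and ∂N/∂x = 3 + 4x; equal, so the equation is exact.
Integrate M with respect to x (treating y as constant): ∫M dx = 3xy + 2x^2y + h(y).
Differentiate w.r.t. y and set equal to N: the x-dependent terms already match, leaving h'(y) = 3. Integrate: h(y) = 3y.
So F(x,y) = 3xy + 3y + 2x^2y.
General solution: 3xy + 3y + 2x^2y = C.


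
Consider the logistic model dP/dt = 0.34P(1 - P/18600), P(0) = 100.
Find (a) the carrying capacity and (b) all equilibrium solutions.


Logistic ODE dP/dt = 0.34P(1 - P/18600) has equilibria where dP/dt = 0, i.e. P = 0 or P = 18600.
The coefficient (1 - P/K) = 0 when P = K, identifying K = 18600 as the carrying capacity.
(a) K = 18600; (b) equilibria P = 0 and P = 18600.


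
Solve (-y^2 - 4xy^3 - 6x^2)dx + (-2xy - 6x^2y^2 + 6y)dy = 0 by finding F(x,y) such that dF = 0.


Check exactness: ∂M/∂y = -2y - 12xy^2 and ∂N/∂x = -2y - 12xy^2; equal, so the equation is exact.
Integrate M with respect to x (treating y as constant): ∫M dx = -xy^2 - 2x^2y^3 - 2x^3 + h(y).
Differentiate w.r.t. y and set equal to N: the x-dependent terms already match, leaving h'(y) = 6y. Integrate: h(y) = 3y^2.
So F(x,y) = -xy^2 - 2x^2y^3 - 2x^3 + 3y^2.
General solution: -xy^2 - 2x^2y^3 - 2x^3 + 3y^2 = C.


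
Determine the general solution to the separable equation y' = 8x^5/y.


Separate variables: y dy = 8x^5 dx.
Integrate both sides: y²/2 = (4/3)x^6 + C₀.
Multiply by 2: y² = (8/3)x^6 + C.


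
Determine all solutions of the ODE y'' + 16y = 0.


Characteristic equation: r² + 16 = 0.
Discriminant is negative; roots r = 0 ± 4i (complex conjugate pair).
General solution uses e^(α x)(C₁ cos(β x) + C₂ sin(β x)): y = C₁cos(4x) + C₂sin(4x).


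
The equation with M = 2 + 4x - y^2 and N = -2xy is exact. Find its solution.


Check exactness: ∂M/∂y = -2y and ∂N/∂x = -2y; equal, so the equation is exact.
Integrate M with respect to x (treating y as constant): ∫M dx = 2x + 2x^2 - xy^2 + h(y).
Differentiate w.r.t. y and set equal to N: all terms match, so h'(y) = 0 and h is a constant absorbed into C.
General solution: 2x + 2x^2 - xy^2 = C.


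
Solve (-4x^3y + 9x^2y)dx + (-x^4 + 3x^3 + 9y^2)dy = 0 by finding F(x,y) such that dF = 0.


Check exactness: ∂M/∂y = -4x^3 + 9x^2 and ∂N/∂x = -4x^3 + 9x^2; equal, so the equation is exact.
Integrate M with respect to x (treating y as constant): ∫M dx = -x^4y + 3x^3y + h(y).
Differentiate w.r.t. y and set equal to N: the x-dependent terms already match, leaving h'(y) = 9y^2. Integrate: h(y) = 3y^3.
So F(x,y) = -x^4y + 3x^3y + 3y^3.
General solution: -x^4y + 3x^3y + 3y^3 = C.


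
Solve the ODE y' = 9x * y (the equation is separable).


Separate variables: dy/y = 9x dx.
Integrate: ln|y| = (9/2)x^2 + C₀.
Exponentiate: y = Ce^((9/2)x^2).


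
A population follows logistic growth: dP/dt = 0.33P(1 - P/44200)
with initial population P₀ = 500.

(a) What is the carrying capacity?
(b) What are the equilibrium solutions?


Logistic ODE dP/dt = 0.33P(1 - P/44200) has equilibria where dP/dt = 0, i.e. P = 0 or P = 44200.
The coefficient (1 - P/K) = 0 when P = K, identifying K = 44200 as the carrying capacity.
(a) K = 44200; (b) equilibria P = 0 and P = 44200.


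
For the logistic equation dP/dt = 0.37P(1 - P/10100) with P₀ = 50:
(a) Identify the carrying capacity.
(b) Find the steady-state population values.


Logistic ODE dP/dt = 0.37P(1 - P/10100) has equilibria where dP/dt = 0, i.e. P = 0 or P = 10100.
The coefficient (1 - P/K) = 0 when P = K, identifying K = 10100 as the carrying capacity.
(a) K = 10100; (b) equilibria P = 0 and P = 10100.


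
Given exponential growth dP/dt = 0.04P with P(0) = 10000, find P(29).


The ODE dP/dt = 0.04P has solution P(t) = P(0)e^(0.04t).
Substitute P(0) = 10000 and t = 29: P(29) = 10000 e^(1.16) ≈ 31899.


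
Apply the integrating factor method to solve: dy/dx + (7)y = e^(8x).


P(x) = 7 ⇒ μ = e^(7x).
(μ y)' = e^(15x) ⇒ μ y = e^(15x)/15 + C.
Divide by μ: y = (1/15)e^(8x) + Ce^(-7x).


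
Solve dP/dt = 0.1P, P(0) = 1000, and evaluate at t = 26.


The ODE dP/dt = 0.1P has solution P(t) = P(0)e^(0.1t).
Substitute P(0) = 1000 and t = 26: P(26) = 1000 e^(2.60) ≈ 13464.


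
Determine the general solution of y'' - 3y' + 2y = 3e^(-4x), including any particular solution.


Characteristic roots of r² - 3r + 2 = 0 are 1, 2.
y_h = C₁e^(x) + C₂e^(2x).
Forcing exponent -4 is not a characteristic root; try y_p = Ae^(-4x).
Substitute: A·(16 + (-3)·-4 + (2)) = A·30 = 3, so A = 1/10.
General solution: y = C₁e^(x) + C₂e^(2x) + (1/10)e^(-4x).


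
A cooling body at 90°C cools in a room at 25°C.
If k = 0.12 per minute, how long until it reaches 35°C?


From T(t) = T_a + (T₀ - T_a)e^(-kt), set T(t) = 35:
(35 - 25) / (90 - 25) = e^(-0.12t), so t = -ln(0.154)/0.12 ≈ 15.6 minutes.


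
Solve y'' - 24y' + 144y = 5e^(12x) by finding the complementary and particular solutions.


Characteristic polynomial (r - 12)² = 0; repeated root r = 12.
y_h = (C₁ + C₂x)e^(12x). Forcing matches the repeated root (resonance), so try y_p = Ax² e^(12x).
Substitute and solve for A: 2A = 5, so A = 5/2.
General solution: y = (C₁ + C₂x + (5/2)x²)e^(12x).


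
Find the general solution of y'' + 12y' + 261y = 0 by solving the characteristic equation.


Characteristic equation: r² + 12r + 261 = 0.
Discriminant is negative; roots r = -6 ± 15i (complex conjugate pair).
General solution uses e^(α x)(C₁ cos(β x) + C₂ sin(β x)): y = e^(-6x)(C₁cos(15x) + C₂sin(15x)).


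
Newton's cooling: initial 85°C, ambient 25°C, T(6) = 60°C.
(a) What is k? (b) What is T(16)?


Newton's law: T(t) = T_a + (T₀ - T_a)e^(-kt).
(a) Use T(6) = 60: (60 - 25)/(85 - 25) = e^(-k·6), so k = -ln(0.583)/6 ≈ 0.0898.
(b) Apply k to t = 16: T(16) = 25 + (60)e^(-1.437) ≈ 39.3°C.


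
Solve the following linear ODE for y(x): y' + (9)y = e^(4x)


P(x) = 9 ⇒ μ = e^(9x).
(μ y)' = e^(13x) ⇒ μ y = e^(13x)/13 + C.
Divide by μ: y = (1/13)e^(4x) + Ce^(-9x).


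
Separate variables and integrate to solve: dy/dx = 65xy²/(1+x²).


Separate: dy/y² = 65x/(1+x²) dx.
Integrate LHS: ∫ dy/y² = -1/y.
Integrate RHS via u = 1+x²: (65/2)ln(1+x²) + C.
Result: -1/y = (65/2)ln(1+x²) + C.


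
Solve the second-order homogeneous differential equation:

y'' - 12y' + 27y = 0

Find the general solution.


Characteristic equation: r² - 12r + 27 = 0.
Factor: (r - 9)(r - 3) = 0 ⇒ r = 9, 3 (distinct real).
General solution: y = C₁e^(9x) + C₂e^(3x).


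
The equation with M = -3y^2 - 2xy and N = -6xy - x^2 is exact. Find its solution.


Check exactness: ∂M/∂y = -6y - 2x and ∂N/∂x = -6y - 2x; equal, so the equation is exact.
Integrate M with respect to x (treating y as constant): ∫M dx = -3xy^2 - x^2y + h(y).
Differentiate w.r.t. y and set equal to N: all terms match, so h'(y) = 0 and h is a constant absorbed into C.
General solution: -3xy^2 - x^2y = C.


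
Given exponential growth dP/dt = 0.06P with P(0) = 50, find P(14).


The ODE dP/dt = 0.06P has solution P(t) = P(0)e^(0.06t).
Substitute P(0) = 50 and t = 14: P(14) = 50 e^(0.84) ≈ 116.


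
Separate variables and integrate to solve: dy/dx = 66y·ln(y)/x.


Separate: dy/[y ln(y)] = 66 dx/x.
Substitute u = ln(y): du/u = 66 dx/x.
Integrate: ln|ln(y)| = 66ln|x| + C₀, hence ln(y) = C·x^66.


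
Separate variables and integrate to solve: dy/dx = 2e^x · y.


Separate variables: dy/y = 2e^x dx.
Integrate: ln|y| = 2e^x + C₀.
Exponentiate: y = Ce^(2e^x).


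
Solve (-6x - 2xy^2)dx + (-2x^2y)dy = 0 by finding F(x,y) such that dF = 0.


Check exactness: ∂M/∂y = -4xy and ∂N/∂x = -4xy; equal, so the equation is exact.
Integrate M with respect to x (treating y as constant): ∫M dx = -3x^2 - x^2y^2 + h(y).
Differentiate w.r.t. y and set equal to N: all terms match, so h'(y) = 0 and h is a constant absorbed into C.
General solution: -3x^2 - x^2y^2 = C.


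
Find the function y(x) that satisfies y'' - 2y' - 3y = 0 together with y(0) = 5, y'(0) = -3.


Characteristic roots of r² - 2r - 3 = 0 are -1, 3.
General solution y = c₁ e^(-x) + c₂ e^(3x).
Apply y(0) = 5: c₁ + c₂ = 5. Apply y'(0) = -3: -1 c₁ + 3 c₂ = -3.
Solve: c₁ = 9/2, c₂ = 1/2.
Particular solution: y = (9/2)e^(-x) + (1/2)e^(3x).


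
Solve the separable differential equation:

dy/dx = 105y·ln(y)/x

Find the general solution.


Separate: dy/[y ln(y)] = 105 dx/x.
Substitute u = ln(y): du/u = 105 dx/x.
Integrate: ln|ln(y)| = 105ln|x| + C₀, hence ln(y) = C·x^105.


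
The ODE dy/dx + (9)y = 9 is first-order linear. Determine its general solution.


P(x) = 9, Q(x) = 9; integrating factor μ = e^(9x).
(μ y)' = 9e^(9x) ⇒ μ y = e^(9x) + C.
Divide by μ: y = 1 + Ce^(-9x).


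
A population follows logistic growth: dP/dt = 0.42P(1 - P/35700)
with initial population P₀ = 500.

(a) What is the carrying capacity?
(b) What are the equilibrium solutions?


Logistic ODE dP/dt = 0.42P(1 - P/35700) has equilibria where dP/dt = 0, i.e. P = 0 or P = 35700.
The coefficient (1 - P/K) = 0 when P = K, identifying K = 35700 as the carrying capacity.
(a) K = 35700; (b) equilibria P = 0 and P = 35700.


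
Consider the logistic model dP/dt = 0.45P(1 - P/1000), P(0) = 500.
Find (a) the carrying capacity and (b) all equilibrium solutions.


Logistic ODE dP/dt = 0.45P(1 - P/1000) has equilibria where dP/dt = 0, i.e. P = 0 or P = 1000.
The coefficient (1 - P/K) = 0 when P = K, identifying K = 1000 as the carrying capacity.
(a) K = 1000; (b) equilibria P = 0 and P = 1000.


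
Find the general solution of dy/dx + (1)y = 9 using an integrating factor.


P(x) = 1, Q(x) = 9; integrating factor μ = e^(x).
(μ y)' = 9e^(x) ⇒ μ y = 9e^(x) + C.
Divide by μ: y = 9 + Ce^(-x).


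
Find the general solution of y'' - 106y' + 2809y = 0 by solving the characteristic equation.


Characteristic equation: r² - 106r + 2809 = 0, i.e. (r - 53)² = 0.
Repeated root r = 53; include an x factor for the second linearly independent solution.
General solution: y = (C₁ + C₂x)e^(53x).


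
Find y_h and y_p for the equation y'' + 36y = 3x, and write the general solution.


Homogeneous: r² + 36 = 0 ⇒ r = ±6i, y_h = C₁cos(6x) + C₂sin(6x).
Polynomial forcing; try y_p = Ax + B. Then y_p'' + 36 y_p = 36(Ax + B) = 3x, so B = 0 and A = 1/12.
General solution: y = C₁cos(6x) + C₂sin(6x) + (1/12)x.


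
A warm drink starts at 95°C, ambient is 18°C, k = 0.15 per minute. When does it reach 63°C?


From T(t) = T_a + (T₀ - T_a)e^(-kt), set T(t) = 63:
(63 - 18) / (95 - 18) = e^(-0.15t), so t = -ln(0.584)/0.15 ≈ 3.6 minutes.


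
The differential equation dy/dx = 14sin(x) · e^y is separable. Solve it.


Separate: e^(-y) dy = 14sin(x) dx.
Integrate: -e^(-y) = -14cos(x) + C₀.
Rearrange: e^(-y) = 14cos(x) + C.


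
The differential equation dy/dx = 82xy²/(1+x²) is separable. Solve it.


Separate: dy/y² = 82x/(1+x²) dx.
Integrate LHS: ∫ dy/y² = -1/y.
Integrate RHS via u = 1+x²: 41ln(1+x²) + C.
Result: -1/y = 41ln(1+x²) + C.


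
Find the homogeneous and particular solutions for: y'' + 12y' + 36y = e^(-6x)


Characteristic polynomial (r + 6)² = 0; repeated root r = -6.
y_h = (C₁ + C₂x)e^(-6x). Forcing matches the repeated root (resonance), so try y_p = Ax² e^(-6x).
Substitute and solve for A: 2A = 1, so A = 1/2.
General solution: y = (C₁ + C₂x + (1/2)x²)e^(-6x).


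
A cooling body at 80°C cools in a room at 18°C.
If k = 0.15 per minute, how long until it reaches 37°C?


From T(t) = T_a + (T₀ - T_a)e^(-kt), set T(t) = 37:
(37 - 18) / (80 - 18) = e^(-0.15t), so t = -ln(0.306)/0.15 ≈ 7.9 minutes.


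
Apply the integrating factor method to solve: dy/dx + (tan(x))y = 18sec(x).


P(x) = tan(x) ⇒ μ = e^(∫tan(x)dx) = sec(x).
(sec(x) y)' = 18sec²(x) ⇒ sec(x) y = 18tan(x) + C.
Multiply by cos(x): y = 18sin(x) + C·cos(x).


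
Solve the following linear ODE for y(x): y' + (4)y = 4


P(x) = 4, Q(x) = 4; integrating factor μ = e^(4x).
(μ y)' = 4e^(4x) ⇒ μ y = e^(4x) + C.
Divide by μ: y = 1 + Ce^(-4x).


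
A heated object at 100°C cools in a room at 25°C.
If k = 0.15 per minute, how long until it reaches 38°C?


From T(t) = T_a + (T₀ - T_a)e^(-kt), set T(t) = 38:
(38 - 25) / (100 - 25) = e^(-0.15t), so t = -ln(0.173)/0.15 ≈ 11.7 minutes.


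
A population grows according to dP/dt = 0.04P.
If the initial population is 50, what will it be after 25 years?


The ODE dP/dt = 0.04P has solution P(t) = P(0)e^(0.04t).
Substitute P(0) = 50 and t = 25: P(25) = 50 e^(1.00) ≈ 136.


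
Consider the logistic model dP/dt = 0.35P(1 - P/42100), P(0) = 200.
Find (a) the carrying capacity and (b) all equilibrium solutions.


Logistic ODE dP/dt = 0.35P(1 - P/42100) has equilibria where dP/dt = 0, i.e. P = 0 or P = 42100.
The coefficient (1 - P/K) = 0 when P = K, identifying K = 42100 as the carrying capacity.
(a) K = 42100; (b) equilibria P = 0 and P = 42100.


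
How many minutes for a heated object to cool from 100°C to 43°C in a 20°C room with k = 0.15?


From T(t) = T_a + (T₀ - T_a)e^(-kt), set T(t) = 43:
(43 - 20) / (100 - 20) = e^(-0.15t), so t = -ln(0.287)/0.15 ≈ 8.3 minutes.


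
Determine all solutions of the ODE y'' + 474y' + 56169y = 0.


Characteristic equation: r² + 474r + 56169 = 0, i.e. (r + 237)² = 0.
Repeated root r = -237; include an x factor for the second linearly independent solution.
General solution: y = (C₁ + C₂x)e^(-237x).


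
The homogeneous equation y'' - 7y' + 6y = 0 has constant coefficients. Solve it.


Characteristic equation: r² - 7r + 6 = 0.
Factor: (r - 1)(r - 6) = 0 ⇒ r = 1, 6 (distinct real).
General solution: y = C₁e^(x) + C₂e^(6x).


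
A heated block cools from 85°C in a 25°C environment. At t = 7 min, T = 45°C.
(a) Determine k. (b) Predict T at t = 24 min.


Newton's law: T(t) = T_a + (T₀ - T_a)e^(-kt).
(a) Use T(7) = 45: (45 - 25)/(85 - 25) = e^(-k·7), so k = -ln(0.333)/7 ≈ 0.1569.
(b) Apply k to t = 24: T(24) = 25 + (60)e^(-3.767) ≈ 26.4°C.


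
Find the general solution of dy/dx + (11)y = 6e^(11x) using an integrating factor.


P(x) = 11 ⇒ μ = e^(11x).
(μ y)' = 6e^(22x) ⇒ μ y = (6/22)e^(22x) + C.
Divide by μ: y = (3/11)e^(11x) + Ce^(-11x).


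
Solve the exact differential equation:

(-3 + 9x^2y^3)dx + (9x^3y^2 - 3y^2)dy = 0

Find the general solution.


Check exactness: ∂M/∂y = 27x^2y^2 and ∂N/∂x = 27x^2y^2; equal, so the equation is exact.
Integrate M with respect to x (treating y as constant): ∫M dx = -3x + 3x^3y^3 + h(y).
Differentiate w.r.t. y and set equal to N: the x-dependent terms already match, leaving h'(y) = -3y^2. Integrate: h(y) = -y^3.
So F(x,y) = -3x + 3x^3y^3 - y^3.
General solution: -3x + 3x^3y^3 - y^3 = C.


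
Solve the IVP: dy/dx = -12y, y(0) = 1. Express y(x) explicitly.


General solution of y' = -12y is y = Ce^(-12x).
Apply y(0) = 1: C = 1.
Particular solution: y = e^(-12x).


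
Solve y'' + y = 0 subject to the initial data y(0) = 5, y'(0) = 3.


Characteristic roots of r² + 1 = 0 are ±1i, so y = C₁cos(x) + C₂sin(x).
Apply y(0) = 5: C₁ = 5. Differentiate and apply y'(0) = 3: 1·C₂ = 3, so C₂ = 3.
Particular solution: y = 5cos(x) + 3sin(x).


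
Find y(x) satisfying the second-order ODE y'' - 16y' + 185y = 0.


Characteristic equation: r² - 16r + 185 = 0.
Discriminant is negative; roots r = 8 ± 11i (complex conjugate pair).
General solution uses e^(α x)(C₁ cos(β x) + C₂ sin(β x)): y = e^(8x)(C₁cos(11x) + C₂sin(11x)).


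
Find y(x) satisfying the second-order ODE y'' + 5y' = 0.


Characteristic equation: r² + 5r = 0.
Factor: (r - 0)(r + 5) = 0 ⇒ r = 0, -5 (distinct real).
General solution: y = C₁ + C₂e^(-5x).


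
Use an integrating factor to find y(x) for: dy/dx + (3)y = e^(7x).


P(x) = 3 ⇒ μ = e^(3x).
(μ y)' = e^(10x) ⇒ μ y = e^(10x)/10 + C.
Divide by μ: y = (1/10)e^(7x) + Ce^(-3x).


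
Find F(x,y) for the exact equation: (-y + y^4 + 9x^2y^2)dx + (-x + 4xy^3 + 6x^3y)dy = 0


Check exactness: ∂M/∂y = -1 + 4y^3 + 18x^2y and ∂N/∂x = -1 + 4y^3 + 18x^2y; equal, so the equation is exact.
Integrate M with respect to x (treating y as constant): ∫M dx = -xy + xy^4 + 3x^3y^2 + h(y).
Differentiate w.r.t. y and set equal to N: all terms match, so h'(y) = 0 and h is a constant absorbed into C.
General solution: -xy + xy^4 + 3x^3y^2 = C.


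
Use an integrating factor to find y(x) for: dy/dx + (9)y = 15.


P(x) = 9, Q(x) = 15; integrating factor μ = e^(9x).
(μ y)' = 15e^(9x) ⇒ μ y = (5/3)e^(9x) + C.
Divide by μ: y = 5/3 + Ce^(-9x).


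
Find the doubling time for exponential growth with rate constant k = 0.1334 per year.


Exponential growth: P(t) = P₀ e^(0.1334t). Set P(t)/P₀ = 2: e^(0.1334t) = 2.
Solve: t = ln(2)/0.1334 ≈ 5.20 years.


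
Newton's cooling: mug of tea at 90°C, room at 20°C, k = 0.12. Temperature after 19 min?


Newton's law: dT/dt = -k(T - T_a) has solution T(t) = T_a + (T₀ - T_a)e^(-kt).
Plug in T_a = 20, T₀ = 90, k = 0.12, t = 19: T(19) = 20 + (70)e^(-2.28) ≈ 27.2°C.


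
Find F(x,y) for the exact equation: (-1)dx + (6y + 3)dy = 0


Check exactness: ∂M/∂y = 0 and ∂N/∂x = 0; equal, so the equation is exact.
Integrate M with respect to x (treating y as constant): ∫M dx = -x + h(y).
Differentiate w.r.t. y and set equal to N: the x-dependent terms already match, leaving h'(y) = 6y + 3. Integrate: h(y) = 3y^2 + 3y.
So F(x,y) = -x + 3y^2 + 3y.
General solution: -x + 3y^2 + 3y = C.


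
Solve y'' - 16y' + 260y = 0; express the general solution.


Characteristic equation: r² - 16r + 260 = 0.
Discriminant is negative; roots r = 8 ± 14i (complex conjugate pair).
General solution uses e^(α x)(C₁ cos(β x) + C₂ sin(β x)): y = e^(8x)(C₁cos(14x) + C₂sin(14x)).


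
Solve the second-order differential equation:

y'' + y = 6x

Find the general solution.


Homogeneous: r² + 1 = 0 ⇒ r = ±1i, y_h = C₁cos(x) + C₂sin(x).
Polynomial forcing; try y_p = Ax + B. Then y_p'' + 1 y_p = 1(Ax + B) = 6x, so B = 0 and A = 6.
General solution: y = C₁cos(x) + C₂sin(x) + 6x.


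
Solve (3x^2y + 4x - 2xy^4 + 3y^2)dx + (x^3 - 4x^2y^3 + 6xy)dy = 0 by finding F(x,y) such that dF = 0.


Check exactness: ∂M/∂y = 3x^2 - 8xy^3 + 6y and ∂N/∂x = 3x^2 - 8xy^3 + 6y; equal, so the equation is exact.
Integrate M with respect to x (treating y as constant): ∫M dx = x^3y + 2x^2 - x^2y^4 + 3xy^2 + h(y).
Differentiate w.r.t. y and set equal to N: all terms match, so h'(y) = 0 and h is a constant absorbed into C.
General solution: x^3y + 2x^2 - x^2y^4 + 3xy^2 = C.


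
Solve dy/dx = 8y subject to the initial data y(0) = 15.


General solution of y' = 8y is y = Ce^(8x).
Apply y(0) = 15: C = 15.
Particular solution: y = 15e^(8x).


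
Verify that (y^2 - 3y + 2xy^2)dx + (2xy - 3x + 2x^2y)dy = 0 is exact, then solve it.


Check exactness: ∂M/∂y = 2y - 3 + 4xy and ∂N/∂x = 2y - 3 + 4xy; equal, so the equation is exact.
Integrate M with respect to x (treating y as constant): ∫M dx = xy^2 - 3xy + x^2y^2 + h(y).
Differentiate w.r.t. y and set equal to N: all terms match, so h'(y) = 0 and h is a constant absorbed into C.
General solution: xy^2 - 3xy + x^2y^2 = C.


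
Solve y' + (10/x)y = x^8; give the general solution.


P(x) = 10/x ⇒ μ = x^10.
(x^10 y)' = x^10·x^8 = x^18.
Integrate: x^10 y = x^19/(19) + C.
Solve for y: y = (1/19)x^9 + C/x^10.


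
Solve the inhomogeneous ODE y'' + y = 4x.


Homogeneous: r² + 1 = 0 ⇒ r = ±1i, y_h = C₁cos(x) + C₂sin(x).
Polynomial forcing; try y_p = Ax + B. Then y_p'' + 1 y_p = 1(Ax + B) = 4x, so B = 0 and A = 4.
General solution: y = C₁cos(x) + C₂sin(x) + 4x.


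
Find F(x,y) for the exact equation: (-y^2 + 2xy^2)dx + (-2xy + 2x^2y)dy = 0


Check exactness: ∂M/∂y = -2y + 4xy and ∂N/∂x = -2y + 4xy; equal, so the equation is exact.
Integrate M with respect to x (treating y as constant): ∫M dx = -xy^2 + x^2y^2 + h(y).
Differentiate w.r.t. y and set equal to N: all terms match, so h'(y) = 0 and h is a constant absorbed into C.
General solution: -xy^2 + x^2y^2 = C.


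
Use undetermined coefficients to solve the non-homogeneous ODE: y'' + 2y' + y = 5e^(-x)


Characteristic polynomial (r + 1)² = 0; repeated root r = -1.
y_h = (C₁ + C₂x)e^(-x). Forcing matches the repeated root (resonance), so try y_p = Ax² e^(-x).
Substitute and solve for A: 2A = 5, so A = 5/2.
General solution: y = (C₁ + C₂x + (5/2)x²)e^(-x).


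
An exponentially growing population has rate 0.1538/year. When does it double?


Exponential growth: P(t) = P₀ e^(0.1538t). Set P(t)/P₀ = 2: e^(0.1538t) = 2.
Solve: t = ln(2)/0.1538 ≈ 4.51 years.


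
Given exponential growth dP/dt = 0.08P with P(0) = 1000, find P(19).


The ODE dP/dt = 0.08P has solution P(t) = P(0)e^(0.08t).
Substitute P(0) = 1000 and t = 19: P(19) = 1000 e^(1.52) ≈ 4572.


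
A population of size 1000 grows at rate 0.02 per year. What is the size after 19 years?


The ODE dP/dt = 0.02P has solution P(t) = P(0)e^(0.02t).
Substitute P(0) = 1000 and t = 19: P(19) = 1000 e^(0.38) ≈ 1462.


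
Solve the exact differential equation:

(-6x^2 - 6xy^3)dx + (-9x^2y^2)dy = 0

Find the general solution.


Check exactness: ∂M/∂y = -18xy^2 and ∂N/∂x = -18xy^2; equal, so the equation is exact.
Integrate M with respect to x (treating y as constant): ∫M dx = -2x^3 - 3x^2y^3 + h(y).
Differentiate w.r.t. y and set equal to N: all terms match, so h'(y) = 0 and h is a constant absorbed into C.
General solution: -2x^3 - 3x^2y^3 = C.


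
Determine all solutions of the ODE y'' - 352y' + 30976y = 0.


Characteristic equation: r² - 352r + 30976 = 0, i.e. (r - 176)² = 0.
Repeated root r = 176; include an x factor for the second linearly independent solution.
General solution: y = (C₁ + C₂x)e^(176x).


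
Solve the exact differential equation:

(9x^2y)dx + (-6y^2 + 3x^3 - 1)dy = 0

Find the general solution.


Check exactness: ∂M/∂y = 9x^2 and ∂N/∂x = 9x^2; equal, so the equation is exact.
Integrate M with respect to x (treating y as constant): ∫M dx = 3x^3y + h(y).
Differentiate w.r.t. y and set equal to N: the x-dependent terms already match, leaving h'(y) = -6y^2 - 1. Integrate: h(y) = -2y^3 - y.
So F(x,y) = -2y^3 + 3x^3y - y.
General solution: -2y^3 + 3x^3y - y = C.


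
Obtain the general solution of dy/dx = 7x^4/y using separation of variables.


Separate variables: y dy = 7x^4 dx.
Integrate both sides: y²/2 = (7/5)x^5 + C₀.
Multiply by 2: y² = (14/5)x^5 + C.


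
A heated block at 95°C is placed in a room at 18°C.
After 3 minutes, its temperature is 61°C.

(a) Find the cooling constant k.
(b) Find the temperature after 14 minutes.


Newton's law: T(t) = T_a + (T₀ - T_a)e^(-kt).
(a) Use T(3) = 61: (61 - 18)/(95 - 18) = e^(-k·3), so k = -ln(0.558)/3 ≈ 0.1942.
(b) Apply k to t = 14: T(14) = 18 + (77)e^(-2.719) ≈ 23.1°C.


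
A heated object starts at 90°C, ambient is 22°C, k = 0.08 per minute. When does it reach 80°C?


From T(t) = T_a + (T₀ - T_a)e^(-kt), set T(t) = 80:
(80 - 22) / (90 - 22) = e^(-0.08t), so t = -ln(0.853)/0.08 ≈ 2.0 minutes.


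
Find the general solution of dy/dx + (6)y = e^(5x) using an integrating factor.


P(x) = 6 ⇒ μ = e^(6x).
(μ y)' = e^(11x) ⇒ μ y = e^(11x)/11 + C.
Divide by μ: y = (1/11)e^(5x) + Ce^(-6x).


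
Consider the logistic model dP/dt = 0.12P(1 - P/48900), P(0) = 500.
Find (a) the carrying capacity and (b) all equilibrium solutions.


Logistic ODE dP/dt = 0.12P(1 - P/48900) has equilibria where dP/dt = 0, i.e. P = 0 or P = 48900.
The coefficient (1 - P/K) = 0 when P = K, identifying K = 48900 as the carrying capacity.
(a) K = 48900; (b) equilibria P = 0 and P = 48900.


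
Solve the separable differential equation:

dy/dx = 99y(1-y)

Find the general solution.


Separate: dy/[y(1-y)] = 99 dx.
Partial fractions: 1/[y(1-y)] = 1/y + 1/(1-y).
Integrate: ln|y/(1-y)| = 99x + C₀.
Solve for y: y = 1/(1 + Ce^(-99x)).


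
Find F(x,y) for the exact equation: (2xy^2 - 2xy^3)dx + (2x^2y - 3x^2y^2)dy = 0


Check exactness: ∂M/∂y = 4xy - 6xy^2 and ∂N/∂x = 4xy - 6xy^2; equal, so the equation is exact.
Integrate M with respect to x (treating y as constant): ∫M dx = x^2y^2 - x^2y^3 + h(y).
Differentiate w.r.t. y and set equal to N: all terms match, so h'(y) = 0 and h is a constant absorbed into C.
General solution: x^2y^2 - x^2y^3 = C.


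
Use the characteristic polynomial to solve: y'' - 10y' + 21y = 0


Characteristic equation: r² - 10r + 21 = 0.
Factor: (r - 7)(r - 3) = 0 ⇒ r = 7, 3 (distinct real).
General solution: y = C₁e^(7x) + C₂e^(3x).


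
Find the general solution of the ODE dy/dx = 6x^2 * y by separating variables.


Separate variables: dy/y = 6x^2 dx.
Integrate: ln|y| = 2x^3 + C₀.
Exponentiate: y = Ce^(2x^3).


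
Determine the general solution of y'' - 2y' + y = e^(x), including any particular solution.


Characteristic polynomial (r - 1)² = 0; repeated root r = 1.
y_h = (C₁ + C₂x)e^(x). Forcing matches the repeated root (resonance), so try y_p = Ax² e^(x).
Substitute and solve for A: 2A = 1, so A = 1/2.
General solution: y = (C₁ + C₂x + (1/2)x²)e^(x).


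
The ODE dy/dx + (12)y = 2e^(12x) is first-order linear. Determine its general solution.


P(x) = 12 ⇒ μ = e^(12x).
(μ y)' = 2e^(24x) ⇒ μ y = (2/24)e^(24x) + C.
Divide by μ: y = (1/12)e^(12x) + Ce^(-12x).


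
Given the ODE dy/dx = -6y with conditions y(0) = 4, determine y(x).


General solution of y' = -6y is y = Ce^(-6x).
Apply y(0) = 4: C = 4.
Particular solution: y = 4e^(-6x).


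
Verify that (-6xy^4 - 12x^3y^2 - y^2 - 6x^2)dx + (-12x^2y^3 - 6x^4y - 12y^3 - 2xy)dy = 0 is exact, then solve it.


Check exactness: ∂M/∂y = -24xy^3 - 24x^3y - 2y and ∂N/∂x = -24xy^3 - 24x^3y - 2y; equal, so the equation is exact.
Integrate M with respect to x (treating y as constant): ∫M dx = -3x^2y^4 - 3x^4y^2 - xy^2 - 2x^3 + h(y).
Differentiate w.r.t. y and set equal to N: the x-dependent terms already match, leaving h'(y) = -12y^3. Integrate: h(y) = -3y^4.
So F(x,y) = -3x^2y^4 - 3x^4y^2 - 3y^4 - xy^2 - 2x^3.
General solution: -3x^2y^4 - 3x^4y^2 - 3y^4 - xy^2 - 2x^3 = C.


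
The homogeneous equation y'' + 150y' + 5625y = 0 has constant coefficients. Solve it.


Characteristic equation: r² + 150r + 5625 = 0, i.e. (r + 75)² = 0.
Repeated root r = -75; include an x factor for the second linearly independent solution.
General solution: y = (C₁ + C₂x)e^(-75x).


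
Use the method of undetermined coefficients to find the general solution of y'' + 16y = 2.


Homogeneous part: r² + 16 = 0 ⇒ r = ±4i, so y_h = C₁cos(4x) + C₂sin(4x).
Try constant y_p = A; plug in: 16A = 2 ⇒ A = 1/8.
General solution: y = C₁cos(4x) + C₂sin(4x) + 1/8.
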